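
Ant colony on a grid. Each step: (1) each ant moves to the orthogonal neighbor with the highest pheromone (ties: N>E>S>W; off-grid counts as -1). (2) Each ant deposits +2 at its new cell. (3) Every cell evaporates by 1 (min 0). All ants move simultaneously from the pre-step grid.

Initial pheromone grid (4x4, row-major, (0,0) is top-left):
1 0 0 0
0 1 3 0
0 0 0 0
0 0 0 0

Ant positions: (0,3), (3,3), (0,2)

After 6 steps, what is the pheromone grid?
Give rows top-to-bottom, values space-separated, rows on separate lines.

After step 1: ants at (1,3),(2,3),(1,2)
  0 0 0 0
  0 0 4 1
  0 0 0 1
  0 0 0 0
After step 2: ants at (1,2),(1,3),(1,3)
  0 0 0 0
  0 0 5 4
  0 0 0 0
  0 0 0 0
After step 3: ants at (1,3),(1,2),(1,2)
  0 0 0 0
  0 0 8 5
  0 0 0 0
  0 0 0 0
After step 4: ants at (1,2),(1,3),(1,3)
  0 0 0 0
  0 0 9 8
  0 0 0 0
  0 0 0 0
After step 5: ants at (1,3),(1,2),(1,2)
  0 0 0 0
  0 0 12 9
  0 0 0 0
  0 0 0 0
After step 6: ants at (1,2),(1,3),(1,3)
  0 0 0 0
  0 0 13 12
  0 0 0 0
  0 0 0 0

0 0 0 0
0 0 13 12
0 0 0 0
0 0 0 0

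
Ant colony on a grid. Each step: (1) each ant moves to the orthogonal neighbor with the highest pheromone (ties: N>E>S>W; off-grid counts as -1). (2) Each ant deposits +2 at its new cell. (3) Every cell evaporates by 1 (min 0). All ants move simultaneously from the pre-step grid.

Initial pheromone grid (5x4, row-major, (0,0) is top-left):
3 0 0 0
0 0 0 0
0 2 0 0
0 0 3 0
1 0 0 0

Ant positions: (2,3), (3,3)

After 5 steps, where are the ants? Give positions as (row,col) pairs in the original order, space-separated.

Step 1: ant0:(2,3)->N->(1,3) | ant1:(3,3)->W->(3,2)
  grid max=4 at (3,2)
Step 2: ant0:(1,3)->N->(0,3) | ant1:(3,2)->N->(2,2)
  grid max=3 at (3,2)
Step 3: ant0:(0,3)->S->(1,3) | ant1:(2,2)->S->(3,2)
  grid max=4 at (3,2)
Step 4: ant0:(1,3)->N->(0,3) | ant1:(3,2)->N->(2,2)
  grid max=3 at (3,2)
Step 5: ant0:(0,3)->S->(1,3) | ant1:(2,2)->S->(3,2)
  grid max=4 at (3,2)

(1,3) (3,2)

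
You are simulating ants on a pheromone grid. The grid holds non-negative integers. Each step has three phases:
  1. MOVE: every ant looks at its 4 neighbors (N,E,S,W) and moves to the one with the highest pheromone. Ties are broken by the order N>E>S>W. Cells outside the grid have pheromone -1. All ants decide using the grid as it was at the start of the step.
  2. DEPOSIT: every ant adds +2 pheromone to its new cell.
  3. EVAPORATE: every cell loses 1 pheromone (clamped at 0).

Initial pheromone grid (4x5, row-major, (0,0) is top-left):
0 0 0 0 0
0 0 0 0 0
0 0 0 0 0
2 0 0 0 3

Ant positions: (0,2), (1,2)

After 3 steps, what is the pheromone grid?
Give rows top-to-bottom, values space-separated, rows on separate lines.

After step 1: ants at (0,3),(0,2)
  0 0 1 1 0
  0 0 0 0 0
  0 0 0 0 0
  1 0 0 0 2
After step 2: ants at (0,2),(0,3)
  0 0 2 2 0
  0 0 0 0 0
  0 0 0 0 0
  0 0 0 0 1
After step 3: ants at (0,3),(0,2)
  0 0 3 3 0
  0 0 0 0 0
  0 0 0 0 0
  0 0 0 0 0

0 0 3 3 0
0 0 0 0 0
0 0 0 0 0
0 0 0 0 0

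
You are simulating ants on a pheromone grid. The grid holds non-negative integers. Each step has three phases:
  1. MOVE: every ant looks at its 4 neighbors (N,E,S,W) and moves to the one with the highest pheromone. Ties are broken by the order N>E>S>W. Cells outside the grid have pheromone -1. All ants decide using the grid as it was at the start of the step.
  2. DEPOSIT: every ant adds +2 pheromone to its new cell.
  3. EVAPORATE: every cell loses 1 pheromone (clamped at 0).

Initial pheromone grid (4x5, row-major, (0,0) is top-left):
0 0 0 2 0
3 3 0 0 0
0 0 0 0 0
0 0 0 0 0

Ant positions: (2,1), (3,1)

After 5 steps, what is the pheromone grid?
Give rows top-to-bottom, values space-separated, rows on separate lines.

After step 1: ants at (1,1),(2,1)
  0 0 0 1 0
  2 4 0 0 0
  0 1 0 0 0
  0 0 0 0 0
After step 2: ants at (1,0),(1,1)
  0 0 0 0 0
  3 5 0 0 0
  0 0 0 0 0
  0 0 0 0 0
After step 3: ants at (1,1),(1,0)
  0 0 0 0 0
  4 6 0 0 0
  0 0 0 0 0
  0 0 0 0 0
After step 4: ants at (1,0),(1,1)
  0 0 0 0 0
  5 7 0 0 0
  0 0 0 0 0
  0 0 0 0 0
After step 5: ants at (1,1),(1,0)
  0 0 0 0 0
  6 8 0 0 0
  0 0 0 0 0
  0 0 0 0 0

0 0 0 0 0
6 8 0 0 0
0 0 0 0 0
0 0 0 0 0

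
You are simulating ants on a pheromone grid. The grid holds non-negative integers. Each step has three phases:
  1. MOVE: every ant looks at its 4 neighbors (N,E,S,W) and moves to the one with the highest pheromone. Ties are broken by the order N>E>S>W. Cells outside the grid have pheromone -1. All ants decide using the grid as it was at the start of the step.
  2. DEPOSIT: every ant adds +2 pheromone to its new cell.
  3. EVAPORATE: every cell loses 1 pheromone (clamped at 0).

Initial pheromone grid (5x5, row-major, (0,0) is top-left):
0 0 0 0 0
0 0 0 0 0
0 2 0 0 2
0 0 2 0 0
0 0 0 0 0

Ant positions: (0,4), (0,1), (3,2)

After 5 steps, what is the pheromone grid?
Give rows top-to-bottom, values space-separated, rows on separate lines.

After step 1: ants at (1,4),(0,2),(2,2)
  0 0 1 0 0
  0 0 0 0 1
  0 1 1 0 1
  0 0 1 0 0
  0 0 0 0 0
After step 2: ants at (2,4),(0,3),(3,2)
  0 0 0 1 0
  0 0 0 0 0
  0 0 0 0 2
  0 0 2 0 0
  0 0 0 0 0
After step 3: ants at (1,4),(0,4),(2,2)
  0 0 0 0 1
  0 0 0 0 1
  0 0 1 0 1
  0 0 1 0 0
  0 0 0 0 0
After step 4: ants at (0,4),(1,4),(3,2)
  0 0 0 0 2
  0 0 0 0 2
  0 0 0 0 0
  0 0 2 0 0
  0 0 0 0 0
After step 5: ants at (1,4),(0,4),(2,2)
  0 0 0 0 3
  0 0 0 0 3
  0 0 1 0 0
  0 0 1 0 0
  0 0 0 0 0

0 0 0 0 3
0 0 0 0 3
0 0 1 0 0
0 0 1 0 0
0 0 0 0 0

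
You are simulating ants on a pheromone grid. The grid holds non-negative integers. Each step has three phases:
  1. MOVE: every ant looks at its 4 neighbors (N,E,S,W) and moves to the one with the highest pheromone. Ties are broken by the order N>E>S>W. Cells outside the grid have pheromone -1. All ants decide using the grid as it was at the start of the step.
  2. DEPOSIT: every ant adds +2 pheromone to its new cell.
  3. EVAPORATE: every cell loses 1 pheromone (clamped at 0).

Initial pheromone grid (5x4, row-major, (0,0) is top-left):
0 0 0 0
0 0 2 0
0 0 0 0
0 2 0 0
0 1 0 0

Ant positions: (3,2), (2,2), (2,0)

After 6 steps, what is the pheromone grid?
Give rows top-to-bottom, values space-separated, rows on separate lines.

After step 1: ants at (3,1),(1,2),(1,0)
  0 0 0 0
  1 0 3 0
  0 0 0 0
  0 3 0 0
  0 0 0 0
After step 2: ants at (2,1),(0,2),(0,0)
  1 0 1 0
  0 0 2 0
  0 1 0 0
  0 2 0 0
  0 0 0 0
After step 3: ants at (3,1),(1,2),(0,1)
  0 1 0 0
  0 0 3 0
  0 0 0 0
  0 3 0 0
  0 0 0 0
After step 4: ants at (2,1),(0,2),(0,2)
  0 0 3 0
  0 0 2 0
  0 1 0 0
  0 2 0 0
  0 0 0 0
After step 5: ants at (3,1),(1,2),(1,2)
  0 0 2 0
  0 0 5 0
  0 0 0 0
  0 3 0 0
  0 0 0 0
After step 6: ants at (2,1),(0,2),(0,2)
  0 0 5 0
  0 0 4 0
  0 1 0 0
  0 2 0 0
  0 0 0 0

0 0 5 0
0 0 4 0
0 1 0 0
0 2 0 0
0 0 0 0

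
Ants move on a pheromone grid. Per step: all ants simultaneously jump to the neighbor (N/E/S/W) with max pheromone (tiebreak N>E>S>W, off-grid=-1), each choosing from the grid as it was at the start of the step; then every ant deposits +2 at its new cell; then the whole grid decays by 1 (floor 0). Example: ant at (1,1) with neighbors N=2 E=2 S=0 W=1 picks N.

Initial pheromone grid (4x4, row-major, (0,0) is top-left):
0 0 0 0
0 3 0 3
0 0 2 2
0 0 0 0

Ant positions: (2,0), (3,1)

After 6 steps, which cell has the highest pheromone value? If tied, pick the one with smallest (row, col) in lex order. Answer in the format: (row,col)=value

Answer: (1,1)=9

Derivation:
Step 1: ant0:(2,0)->N->(1,0) | ant1:(3,1)->N->(2,1)
  grid max=2 at (1,1)
Step 2: ant0:(1,0)->E->(1,1) | ant1:(2,1)->N->(1,1)
  grid max=5 at (1,1)
Step 3: ant0:(1,1)->N->(0,1) | ant1:(1,1)->N->(0,1)
  grid max=4 at (1,1)
Step 4: ant0:(0,1)->S->(1,1) | ant1:(0,1)->S->(1,1)
  grid max=7 at (1,1)
Step 5: ant0:(1,1)->N->(0,1) | ant1:(1,1)->N->(0,1)
  grid max=6 at (1,1)
Step 6: ant0:(0,1)->S->(1,1) | ant1:(0,1)->S->(1,1)
  grid max=9 at (1,1)
Final grid:
  0 4 0 0
  0 9 0 0
  0 0 0 0
  0 0 0 0
Max pheromone 9 at (1,1)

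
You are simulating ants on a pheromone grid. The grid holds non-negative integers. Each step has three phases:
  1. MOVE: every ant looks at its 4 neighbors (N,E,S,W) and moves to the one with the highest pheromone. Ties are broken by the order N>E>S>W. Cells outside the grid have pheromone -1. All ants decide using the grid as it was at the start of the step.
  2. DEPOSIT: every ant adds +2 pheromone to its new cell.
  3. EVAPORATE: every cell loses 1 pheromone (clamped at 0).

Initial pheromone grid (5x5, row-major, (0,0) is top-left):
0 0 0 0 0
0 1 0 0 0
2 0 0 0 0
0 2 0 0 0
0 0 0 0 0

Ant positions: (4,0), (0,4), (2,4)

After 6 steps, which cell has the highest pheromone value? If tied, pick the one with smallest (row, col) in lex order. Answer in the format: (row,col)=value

Answer: (0,4)=7

Derivation:
Step 1: ant0:(4,0)->N->(3,0) | ant1:(0,4)->S->(1,4) | ant2:(2,4)->N->(1,4)
  grid max=3 at (1,4)
Step 2: ant0:(3,0)->N->(2,0) | ant1:(1,4)->N->(0,4) | ant2:(1,4)->N->(0,4)
  grid max=3 at (0,4)
Step 3: ant0:(2,0)->N->(1,0) | ant1:(0,4)->S->(1,4) | ant2:(0,4)->S->(1,4)
  grid max=5 at (1,4)
Step 4: ant0:(1,0)->S->(2,0) | ant1:(1,4)->N->(0,4) | ant2:(1,4)->N->(0,4)
  grid max=5 at (0,4)
Step 5: ant0:(2,0)->N->(1,0) | ant1:(0,4)->S->(1,4) | ant2:(0,4)->S->(1,4)
  grid max=7 at (1,4)
Step 6: ant0:(1,0)->S->(2,0) | ant1:(1,4)->N->(0,4) | ant2:(1,4)->N->(0,4)
  grid max=7 at (0,4)
Final grid:
  0 0 0 0 7
  0 0 0 0 6
  2 0 0 0 0
  0 0 0 0 0
  0 0 0 0 0
Max pheromone 7 at (0,4)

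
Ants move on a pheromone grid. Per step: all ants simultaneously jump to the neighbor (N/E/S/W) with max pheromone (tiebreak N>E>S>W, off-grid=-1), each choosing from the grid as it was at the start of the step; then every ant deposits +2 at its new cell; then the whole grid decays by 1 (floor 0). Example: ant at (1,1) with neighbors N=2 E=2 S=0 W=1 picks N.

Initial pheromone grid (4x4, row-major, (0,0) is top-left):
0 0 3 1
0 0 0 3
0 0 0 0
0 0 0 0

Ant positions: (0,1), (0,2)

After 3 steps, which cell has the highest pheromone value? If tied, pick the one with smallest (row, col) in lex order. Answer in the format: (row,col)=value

Answer: (0,2)=6

Derivation:
Step 1: ant0:(0,1)->E->(0,2) | ant1:(0,2)->E->(0,3)
  grid max=4 at (0,2)
Step 2: ant0:(0,2)->E->(0,3) | ant1:(0,3)->W->(0,2)
  grid max=5 at (0,2)
Step 3: ant0:(0,3)->W->(0,2) | ant1:(0,2)->E->(0,3)
  grid max=6 at (0,2)
Final grid:
  0 0 6 4
  0 0 0 0
  0 0 0 0
  0 0 0 0
Max pheromone 6 at (0,2)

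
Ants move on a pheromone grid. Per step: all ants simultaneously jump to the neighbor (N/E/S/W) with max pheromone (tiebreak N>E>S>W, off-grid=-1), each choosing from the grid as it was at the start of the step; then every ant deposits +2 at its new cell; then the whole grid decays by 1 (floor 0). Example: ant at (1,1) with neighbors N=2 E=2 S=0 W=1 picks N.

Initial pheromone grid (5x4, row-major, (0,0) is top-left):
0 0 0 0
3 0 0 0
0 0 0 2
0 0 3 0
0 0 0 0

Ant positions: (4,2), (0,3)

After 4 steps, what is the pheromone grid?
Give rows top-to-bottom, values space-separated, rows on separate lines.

After step 1: ants at (3,2),(1,3)
  0 0 0 0
  2 0 0 1
  0 0 0 1
  0 0 4 0
  0 0 0 0
After step 2: ants at (2,2),(2,3)
  0 0 0 0
  1 0 0 0
  0 0 1 2
  0 0 3 0
  0 0 0 0
After step 3: ants at (3,2),(2,2)
  0 0 0 0
  0 0 0 0
  0 0 2 1
  0 0 4 0
  0 0 0 0
After step 4: ants at (2,2),(3,2)
  0 0 0 0
  0 0 0 0
  0 0 3 0
  0 0 5 0
  0 0 0 0

0 0 0 0
0 0 0 0
0 0 3 0
0 0 5 0
0 0 0 0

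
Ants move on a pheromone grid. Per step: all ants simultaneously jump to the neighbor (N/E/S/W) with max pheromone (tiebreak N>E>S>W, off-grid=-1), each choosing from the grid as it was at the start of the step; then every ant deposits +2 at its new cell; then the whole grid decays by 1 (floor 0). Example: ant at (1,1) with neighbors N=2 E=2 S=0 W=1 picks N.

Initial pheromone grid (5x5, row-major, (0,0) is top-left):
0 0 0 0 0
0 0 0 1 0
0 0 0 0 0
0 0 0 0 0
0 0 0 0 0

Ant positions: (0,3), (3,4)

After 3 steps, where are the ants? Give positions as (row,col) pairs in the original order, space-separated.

Step 1: ant0:(0,3)->S->(1,3) | ant1:(3,4)->N->(2,4)
  grid max=2 at (1,3)
Step 2: ant0:(1,3)->N->(0,3) | ant1:(2,4)->N->(1,4)
  grid max=1 at (0,3)
Step 3: ant0:(0,3)->S->(1,3) | ant1:(1,4)->W->(1,3)
  grid max=4 at (1,3)

(1,3) (1,3)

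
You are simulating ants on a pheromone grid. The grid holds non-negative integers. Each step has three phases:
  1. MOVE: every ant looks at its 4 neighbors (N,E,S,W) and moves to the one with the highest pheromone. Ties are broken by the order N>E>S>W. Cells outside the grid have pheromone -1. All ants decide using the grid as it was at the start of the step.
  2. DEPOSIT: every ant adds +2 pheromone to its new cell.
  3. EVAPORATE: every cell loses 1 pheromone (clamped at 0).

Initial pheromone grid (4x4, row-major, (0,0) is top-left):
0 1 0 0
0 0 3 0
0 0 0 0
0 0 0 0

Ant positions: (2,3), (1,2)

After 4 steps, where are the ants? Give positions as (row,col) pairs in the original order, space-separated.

Step 1: ant0:(2,3)->N->(1,3) | ant1:(1,2)->N->(0,2)
  grid max=2 at (1,2)
Step 2: ant0:(1,3)->W->(1,2) | ant1:(0,2)->S->(1,2)
  grid max=5 at (1,2)
Step 3: ant0:(1,2)->N->(0,2) | ant1:(1,2)->N->(0,2)
  grid max=4 at (1,2)
Step 4: ant0:(0,2)->S->(1,2) | ant1:(0,2)->S->(1,2)
  grid max=7 at (1,2)

(1,2) (1,2)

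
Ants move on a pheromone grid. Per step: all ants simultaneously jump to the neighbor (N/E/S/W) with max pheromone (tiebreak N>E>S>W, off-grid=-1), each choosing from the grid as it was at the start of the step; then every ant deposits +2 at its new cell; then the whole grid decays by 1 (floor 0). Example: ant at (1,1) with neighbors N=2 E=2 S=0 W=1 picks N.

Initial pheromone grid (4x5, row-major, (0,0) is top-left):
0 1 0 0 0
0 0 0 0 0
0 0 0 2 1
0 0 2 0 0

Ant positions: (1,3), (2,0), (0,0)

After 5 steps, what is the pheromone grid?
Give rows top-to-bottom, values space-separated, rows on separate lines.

After step 1: ants at (2,3),(1,0),(0,1)
  0 2 0 0 0
  1 0 0 0 0
  0 0 0 3 0
  0 0 1 0 0
After step 2: ants at (1,3),(0,0),(0,2)
  1 1 1 0 0
  0 0 0 1 0
  0 0 0 2 0
  0 0 0 0 0
After step 3: ants at (2,3),(0,1),(0,1)
  0 4 0 0 0
  0 0 0 0 0
  0 0 0 3 0
  0 0 0 0 0
After step 4: ants at (1,3),(0,2),(0,2)
  0 3 3 0 0
  0 0 0 1 0
  0 0 0 2 0
  0 0 0 0 0
After step 5: ants at (2,3),(0,1),(0,1)
  0 6 2 0 0
  0 0 0 0 0
  0 0 0 3 0
  0 0 0 0 0

0 6 2 0 0
0 0 0 0 0
0 0 0 3 0
0 0 0 0 0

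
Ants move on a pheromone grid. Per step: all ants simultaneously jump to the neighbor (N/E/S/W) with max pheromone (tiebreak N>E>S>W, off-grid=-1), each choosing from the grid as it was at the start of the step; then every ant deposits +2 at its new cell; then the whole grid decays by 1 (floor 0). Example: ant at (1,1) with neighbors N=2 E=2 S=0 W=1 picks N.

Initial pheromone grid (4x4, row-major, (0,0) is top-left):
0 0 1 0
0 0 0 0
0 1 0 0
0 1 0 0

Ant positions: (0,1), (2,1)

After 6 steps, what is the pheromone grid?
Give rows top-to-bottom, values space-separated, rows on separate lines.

After step 1: ants at (0,2),(3,1)
  0 0 2 0
  0 0 0 0
  0 0 0 0
  0 2 0 0
After step 2: ants at (0,3),(2,1)
  0 0 1 1
  0 0 0 0
  0 1 0 0
  0 1 0 0
After step 3: ants at (0,2),(3,1)
  0 0 2 0
  0 0 0 0
  0 0 0 0
  0 2 0 0
After step 4: ants at (0,3),(2,1)
  0 0 1 1
  0 0 0 0
  0 1 0 0
  0 1 0 0
After step 5: ants at (0,2),(3,1)
  0 0 2 0
  0 0 0 0
  0 0 0 0
  0 2 0 0
After step 6: ants at (0,3),(2,1)
  0 0 1 1
  0 0 0 0
  0 1 0 0
  0 1 0 0

0 0 1 1
0 0 0 0
0 1 0 0
0 1 0 0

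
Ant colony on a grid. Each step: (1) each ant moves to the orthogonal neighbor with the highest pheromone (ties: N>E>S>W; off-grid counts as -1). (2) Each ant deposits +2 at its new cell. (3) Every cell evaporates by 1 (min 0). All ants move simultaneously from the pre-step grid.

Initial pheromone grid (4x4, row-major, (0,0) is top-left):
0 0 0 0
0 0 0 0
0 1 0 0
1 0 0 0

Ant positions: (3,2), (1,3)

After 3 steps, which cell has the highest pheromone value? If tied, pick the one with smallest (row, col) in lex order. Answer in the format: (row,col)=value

Answer: (1,2)=2

Derivation:
Step 1: ant0:(3,2)->N->(2,2) | ant1:(1,3)->N->(0,3)
  grid max=1 at (0,3)
Step 2: ant0:(2,2)->N->(1,2) | ant1:(0,3)->S->(1,3)
  grid max=1 at (1,2)
Step 3: ant0:(1,2)->E->(1,3) | ant1:(1,3)->W->(1,2)
  grid max=2 at (1,2)
Final grid:
  0 0 0 0
  0 0 2 2
  0 0 0 0
  0 0 0 0
Max pheromone 2 at (1,2)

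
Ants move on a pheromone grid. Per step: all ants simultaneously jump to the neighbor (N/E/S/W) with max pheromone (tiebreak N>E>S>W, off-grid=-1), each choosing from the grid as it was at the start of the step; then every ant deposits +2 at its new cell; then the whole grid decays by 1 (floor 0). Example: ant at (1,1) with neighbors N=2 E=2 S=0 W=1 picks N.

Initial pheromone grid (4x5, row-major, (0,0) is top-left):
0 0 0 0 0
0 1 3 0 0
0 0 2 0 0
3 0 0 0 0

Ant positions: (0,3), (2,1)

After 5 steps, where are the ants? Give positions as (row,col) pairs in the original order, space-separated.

Step 1: ant0:(0,3)->E->(0,4) | ant1:(2,1)->E->(2,2)
  grid max=3 at (2,2)
Step 2: ant0:(0,4)->S->(1,4) | ant1:(2,2)->N->(1,2)
  grid max=3 at (1,2)
Step 3: ant0:(1,4)->N->(0,4) | ant1:(1,2)->S->(2,2)
  grid max=3 at (2,2)
Step 4: ant0:(0,4)->S->(1,4) | ant1:(2,2)->N->(1,2)
  grid max=3 at (1,2)
Step 5: ant0:(1,4)->N->(0,4) | ant1:(1,2)->S->(2,2)
  grid max=3 at (2,2)

(0,4) (2,2)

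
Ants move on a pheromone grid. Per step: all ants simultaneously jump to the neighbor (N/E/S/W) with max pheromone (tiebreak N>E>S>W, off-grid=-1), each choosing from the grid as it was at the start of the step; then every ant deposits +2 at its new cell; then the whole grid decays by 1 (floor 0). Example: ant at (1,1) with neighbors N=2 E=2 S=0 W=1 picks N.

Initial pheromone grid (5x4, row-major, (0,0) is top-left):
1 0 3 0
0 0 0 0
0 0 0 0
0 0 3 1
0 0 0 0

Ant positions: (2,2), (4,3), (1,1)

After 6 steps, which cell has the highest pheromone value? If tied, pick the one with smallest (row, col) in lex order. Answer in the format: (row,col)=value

Step 1: ant0:(2,2)->S->(3,2) | ant1:(4,3)->N->(3,3) | ant2:(1,1)->N->(0,1)
  grid max=4 at (3,2)
Step 2: ant0:(3,2)->E->(3,3) | ant1:(3,3)->W->(3,2) | ant2:(0,1)->E->(0,2)
  grid max=5 at (3,2)
Step 3: ant0:(3,3)->W->(3,2) | ant1:(3,2)->E->(3,3) | ant2:(0,2)->E->(0,3)
  grid max=6 at (3,2)
Step 4: ant0:(3,2)->E->(3,3) | ant1:(3,3)->W->(3,2) | ant2:(0,3)->W->(0,2)
  grid max=7 at (3,2)
Step 5: ant0:(3,3)->W->(3,2) | ant1:(3,2)->E->(3,3) | ant2:(0,2)->E->(0,3)
  grid max=8 at (3,2)
Step 6: ant0:(3,2)->E->(3,3) | ant1:(3,3)->W->(3,2) | ant2:(0,3)->W->(0,2)
  grid max=9 at (3,2)
Final grid:
  0 0 3 0
  0 0 0 0
  0 0 0 0
  0 0 9 7
  0 0 0 0
Max pheromone 9 at (3,2)

Answer: (3,2)=9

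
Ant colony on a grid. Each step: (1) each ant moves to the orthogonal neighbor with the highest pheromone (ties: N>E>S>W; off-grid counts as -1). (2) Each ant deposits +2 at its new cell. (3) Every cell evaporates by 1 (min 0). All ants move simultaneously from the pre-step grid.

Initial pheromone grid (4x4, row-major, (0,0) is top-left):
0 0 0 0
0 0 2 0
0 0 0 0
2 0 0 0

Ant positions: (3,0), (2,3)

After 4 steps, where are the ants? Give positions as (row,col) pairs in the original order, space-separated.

Step 1: ant0:(3,0)->N->(2,0) | ant1:(2,3)->N->(1,3)
  grid max=1 at (1,2)
Step 2: ant0:(2,0)->S->(3,0) | ant1:(1,3)->W->(1,2)
  grid max=2 at (1,2)
Step 3: ant0:(3,0)->N->(2,0) | ant1:(1,2)->N->(0,2)
  grid max=1 at (0,2)
Step 4: ant0:(2,0)->S->(3,0) | ant1:(0,2)->S->(1,2)
  grid max=2 at (1,2)

(3,0) (1,2)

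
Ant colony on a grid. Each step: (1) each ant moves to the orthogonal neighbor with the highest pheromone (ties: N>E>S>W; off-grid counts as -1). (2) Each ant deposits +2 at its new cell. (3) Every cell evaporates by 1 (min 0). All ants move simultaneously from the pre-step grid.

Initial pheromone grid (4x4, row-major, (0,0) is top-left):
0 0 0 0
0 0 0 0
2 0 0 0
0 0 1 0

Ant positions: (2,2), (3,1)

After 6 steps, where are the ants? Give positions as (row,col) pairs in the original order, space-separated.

Step 1: ant0:(2,2)->S->(3,2) | ant1:(3,1)->E->(3,2)
  grid max=4 at (3,2)
Step 2: ant0:(3,2)->N->(2,2) | ant1:(3,2)->N->(2,2)
  grid max=3 at (2,2)
Step 3: ant0:(2,2)->S->(3,2) | ant1:(2,2)->S->(3,2)
  grid max=6 at (3,2)
Step 4: ant0:(3,2)->N->(2,2) | ant1:(3,2)->N->(2,2)
  grid max=5 at (2,2)
Step 5: ant0:(2,2)->S->(3,2) | ant1:(2,2)->S->(3,2)
  grid max=8 at (3,2)
Step 6: ant0:(3,2)->N->(2,2) | ant1:(3,2)->N->(2,2)
  grid max=7 at (2,2)

(2,2) (2,2)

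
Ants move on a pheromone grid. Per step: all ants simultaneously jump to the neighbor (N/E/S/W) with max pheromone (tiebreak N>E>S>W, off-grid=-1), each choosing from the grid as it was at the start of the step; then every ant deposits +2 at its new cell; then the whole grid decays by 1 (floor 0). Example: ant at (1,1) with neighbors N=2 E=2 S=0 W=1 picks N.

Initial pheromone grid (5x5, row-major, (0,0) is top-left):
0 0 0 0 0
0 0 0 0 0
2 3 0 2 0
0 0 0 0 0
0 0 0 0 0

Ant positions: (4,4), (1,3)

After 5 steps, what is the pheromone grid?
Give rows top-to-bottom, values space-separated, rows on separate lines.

After step 1: ants at (3,4),(2,3)
  0 0 0 0 0
  0 0 0 0 0
  1 2 0 3 0
  0 0 0 0 1
  0 0 0 0 0
After step 2: ants at (2,4),(1,3)
  0 0 0 0 0
  0 0 0 1 0
  0 1 0 2 1
  0 0 0 0 0
  0 0 0 0 0
After step 3: ants at (2,3),(2,3)
  0 0 0 0 0
  0 0 0 0 0
  0 0 0 5 0
  0 0 0 0 0
  0 0 0 0 0
After step 4: ants at (1,3),(1,3)
  0 0 0 0 0
  0 0 0 3 0
  0 0 0 4 0
  0 0 0 0 0
  0 0 0 0 0
After step 5: ants at (2,3),(2,3)
  0 0 0 0 0
  0 0 0 2 0
  0 0 0 7 0
  0 0 0 0 0
  0 0 0 0 0

0 0 0 0 0
0 0 0 2 0
0 0 0 7 0
0 0 0 0 0
0 0 0 0 0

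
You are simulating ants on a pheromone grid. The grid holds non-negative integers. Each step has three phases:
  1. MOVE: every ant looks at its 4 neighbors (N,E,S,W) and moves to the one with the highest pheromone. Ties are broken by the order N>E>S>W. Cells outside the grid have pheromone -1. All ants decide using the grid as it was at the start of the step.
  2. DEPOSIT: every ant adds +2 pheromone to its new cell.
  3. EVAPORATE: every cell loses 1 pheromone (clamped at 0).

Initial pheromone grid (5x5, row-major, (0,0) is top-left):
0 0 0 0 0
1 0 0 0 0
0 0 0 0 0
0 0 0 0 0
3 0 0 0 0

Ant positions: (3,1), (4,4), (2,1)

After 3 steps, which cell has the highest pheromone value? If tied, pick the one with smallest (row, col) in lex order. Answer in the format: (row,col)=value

Step 1: ant0:(3,1)->N->(2,1) | ant1:(4,4)->N->(3,4) | ant2:(2,1)->N->(1,1)
  grid max=2 at (4,0)
Step 2: ant0:(2,1)->N->(1,1) | ant1:(3,4)->N->(2,4) | ant2:(1,1)->S->(2,1)
  grid max=2 at (1,1)
Step 3: ant0:(1,1)->S->(2,1) | ant1:(2,4)->N->(1,4) | ant2:(2,1)->N->(1,1)
  grid max=3 at (1,1)
Final grid:
  0 0 0 0 0
  0 3 0 0 1
  0 3 0 0 0
  0 0 0 0 0
  0 0 0 0 0
Max pheromone 3 at (1,1)

Answer: (1,1)=3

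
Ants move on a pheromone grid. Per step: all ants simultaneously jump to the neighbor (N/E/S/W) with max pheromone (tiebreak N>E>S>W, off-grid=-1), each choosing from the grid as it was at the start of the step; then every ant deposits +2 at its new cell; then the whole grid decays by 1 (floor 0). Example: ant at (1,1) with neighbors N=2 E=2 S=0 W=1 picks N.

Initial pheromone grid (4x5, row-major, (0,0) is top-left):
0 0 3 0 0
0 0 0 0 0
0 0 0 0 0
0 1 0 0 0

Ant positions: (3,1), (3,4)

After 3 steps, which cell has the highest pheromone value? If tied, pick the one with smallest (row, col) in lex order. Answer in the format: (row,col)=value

Step 1: ant0:(3,1)->N->(2,1) | ant1:(3,4)->N->(2,4)
  grid max=2 at (0,2)
Step 2: ant0:(2,1)->N->(1,1) | ant1:(2,4)->N->(1,4)
  grid max=1 at (0,2)
Step 3: ant0:(1,1)->N->(0,1) | ant1:(1,4)->N->(0,4)
  grid max=1 at (0,1)
Final grid:
  0 1 0 0 1
  0 0 0 0 0
  0 0 0 0 0
  0 0 0 0 0
Max pheromone 1 at (0,1)

Answer: (0,1)=1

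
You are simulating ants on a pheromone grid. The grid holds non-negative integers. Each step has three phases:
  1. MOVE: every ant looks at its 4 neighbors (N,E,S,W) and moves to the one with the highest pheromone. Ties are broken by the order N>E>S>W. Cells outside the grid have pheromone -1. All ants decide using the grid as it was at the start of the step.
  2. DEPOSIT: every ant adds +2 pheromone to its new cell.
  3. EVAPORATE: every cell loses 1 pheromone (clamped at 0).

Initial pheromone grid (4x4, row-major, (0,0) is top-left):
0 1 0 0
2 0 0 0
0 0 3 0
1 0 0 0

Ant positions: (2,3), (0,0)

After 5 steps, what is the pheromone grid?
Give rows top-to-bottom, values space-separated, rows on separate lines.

After step 1: ants at (2,2),(1,0)
  0 0 0 0
  3 0 0 0
  0 0 4 0
  0 0 0 0
After step 2: ants at (1,2),(0,0)
  1 0 0 0
  2 0 1 0
  0 0 3 0
  0 0 0 0
After step 3: ants at (2,2),(1,0)
  0 0 0 0
  3 0 0 0
  0 0 4 0
  0 0 0 0
After step 4: ants at (1,2),(0,0)
  1 0 0 0
  2 0 1 0
  0 0 3 0
  0 0 0 0
After step 5: ants at (2,2),(1,0)
  0 0 0 0
  3 0 0 0
  0 0 4 0
  0 0 0 0

0 0 0 0
3 0 0 0
0 0 4 0
0 0 0 0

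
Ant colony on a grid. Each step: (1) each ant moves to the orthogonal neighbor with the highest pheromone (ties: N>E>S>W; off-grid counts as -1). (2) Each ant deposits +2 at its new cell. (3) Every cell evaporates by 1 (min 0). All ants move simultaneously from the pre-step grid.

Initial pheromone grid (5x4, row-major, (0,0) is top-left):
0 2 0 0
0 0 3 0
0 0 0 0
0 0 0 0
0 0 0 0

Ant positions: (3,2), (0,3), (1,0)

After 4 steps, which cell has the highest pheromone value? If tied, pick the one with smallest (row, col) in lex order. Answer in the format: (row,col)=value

Step 1: ant0:(3,2)->N->(2,2) | ant1:(0,3)->S->(1,3) | ant2:(1,0)->N->(0,0)
  grid max=2 at (1,2)
Step 2: ant0:(2,2)->N->(1,2) | ant1:(1,3)->W->(1,2) | ant2:(0,0)->E->(0,1)
  grid max=5 at (1,2)
Step 3: ant0:(1,2)->N->(0,2) | ant1:(1,2)->N->(0,2) | ant2:(0,1)->E->(0,2)
  grid max=5 at (0,2)
Step 4: ant0:(0,2)->S->(1,2) | ant1:(0,2)->S->(1,2) | ant2:(0,2)->S->(1,2)
  grid max=9 at (1,2)
Final grid:
  0 0 4 0
  0 0 9 0
  0 0 0 0
  0 0 0 0
  0 0 0 0
Max pheromone 9 at (1,2)

Answer: (1,2)=9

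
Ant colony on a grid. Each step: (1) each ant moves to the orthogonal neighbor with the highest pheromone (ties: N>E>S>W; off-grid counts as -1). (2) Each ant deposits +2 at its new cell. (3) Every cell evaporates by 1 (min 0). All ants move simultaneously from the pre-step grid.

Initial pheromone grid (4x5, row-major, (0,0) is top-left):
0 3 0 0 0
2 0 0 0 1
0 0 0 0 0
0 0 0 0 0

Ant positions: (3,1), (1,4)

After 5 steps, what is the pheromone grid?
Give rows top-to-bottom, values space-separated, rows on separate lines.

After step 1: ants at (2,1),(0,4)
  0 2 0 0 1
  1 0 0 0 0
  0 1 0 0 0
  0 0 0 0 0
After step 2: ants at (1,1),(1,4)
  0 1 0 0 0
  0 1 0 0 1
  0 0 0 0 0
  0 0 0 0 0
After step 3: ants at (0,1),(0,4)
  0 2 0 0 1
  0 0 0 0 0
  0 0 0 0 0
  0 0 0 0 0
After step 4: ants at (0,2),(1,4)
  0 1 1 0 0
  0 0 0 0 1
  0 0 0 0 0
  0 0 0 0 0
After step 5: ants at (0,1),(0,4)
  0 2 0 0 1
  0 0 0 0 0
  0 0 0 0 0
  0 0 0 0 0

0 2 0 0 1
0 0 0 0 0
0 0 0 0 0
0 0 0 0 0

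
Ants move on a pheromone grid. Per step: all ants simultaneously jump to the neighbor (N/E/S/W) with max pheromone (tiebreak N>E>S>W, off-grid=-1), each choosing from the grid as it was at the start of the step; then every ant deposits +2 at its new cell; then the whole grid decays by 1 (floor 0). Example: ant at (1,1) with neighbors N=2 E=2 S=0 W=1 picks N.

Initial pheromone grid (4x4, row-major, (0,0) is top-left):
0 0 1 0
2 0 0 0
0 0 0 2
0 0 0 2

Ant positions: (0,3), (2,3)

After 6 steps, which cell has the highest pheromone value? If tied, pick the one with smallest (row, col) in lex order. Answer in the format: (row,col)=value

Step 1: ant0:(0,3)->W->(0,2) | ant1:(2,3)->S->(3,3)
  grid max=3 at (3,3)
Step 2: ant0:(0,2)->E->(0,3) | ant1:(3,3)->N->(2,3)
  grid max=2 at (2,3)
Step 3: ant0:(0,3)->W->(0,2) | ant1:(2,3)->S->(3,3)
  grid max=3 at (3,3)
Step 4: ant0:(0,2)->E->(0,3) | ant1:(3,3)->N->(2,3)
  grid max=2 at (2,3)
Step 5: ant0:(0,3)->W->(0,2) | ant1:(2,3)->S->(3,3)
  grid max=3 at (3,3)
Step 6: ant0:(0,2)->E->(0,3) | ant1:(3,3)->N->(2,3)
  grid max=2 at (2,3)
Final grid:
  0 0 1 1
  0 0 0 0
  0 0 0 2
  0 0 0 2
Max pheromone 2 at (2,3)

Answer: (2,3)=2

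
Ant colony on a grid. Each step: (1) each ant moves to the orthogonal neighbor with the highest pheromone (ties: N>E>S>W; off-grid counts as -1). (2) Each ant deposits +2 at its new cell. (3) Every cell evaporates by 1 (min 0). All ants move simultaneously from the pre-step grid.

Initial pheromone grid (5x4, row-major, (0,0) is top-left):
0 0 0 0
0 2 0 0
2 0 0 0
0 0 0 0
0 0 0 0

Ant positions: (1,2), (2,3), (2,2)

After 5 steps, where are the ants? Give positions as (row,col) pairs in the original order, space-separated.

Step 1: ant0:(1,2)->W->(1,1) | ant1:(2,3)->N->(1,3) | ant2:(2,2)->N->(1,2)
  grid max=3 at (1,1)
Step 2: ant0:(1,1)->E->(1,2) | ant1:(1,3)->W->(1,2) | ant2:(1,2)->W->(1,1)
  grid max=4 at (1,1)
Step 3: ant0:(1,2)->W->(1,1) | ant1:(1,2)->W->(1,1) | ant2:(1,1)->E->(1,2)
  grid max=7 at (1,1)
Step 4: ant0:(1,1)->E->(1,2) | ant1:(1,1)->E->(1,2) | ant2:(1,2)->W->(1,1)
  grid max=8 at (1,1)
Step 5: ant0:(1,2)->W->(1,1) | ant1:(1,2)->W->(1,1) | ant2:(1,1)->E->(1,2)
  grid max=11 at (1,1)

(1,1) (1,1) (1,2)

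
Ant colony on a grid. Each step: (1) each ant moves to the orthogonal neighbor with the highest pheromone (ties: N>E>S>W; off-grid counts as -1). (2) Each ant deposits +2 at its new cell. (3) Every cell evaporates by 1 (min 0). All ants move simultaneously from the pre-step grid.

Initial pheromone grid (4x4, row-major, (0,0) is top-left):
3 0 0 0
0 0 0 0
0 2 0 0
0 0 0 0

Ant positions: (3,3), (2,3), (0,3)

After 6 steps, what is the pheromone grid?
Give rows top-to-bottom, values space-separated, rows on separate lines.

After step 1: ants at (2,3),(1,3),(1,3)
  2 0 0 0
  0 0 0 3
  0 1 0 1
  0 0 0 0
After step 2: ants at (1,3),(2,3),(2,3)
  1 0 0 0
  0 0 0 4
  0 0 0 4
  0 0 0 0
After step 3: ants at (2,3),(1,3),(1,3)
  0 0 0 0
  0 0 0 7
  0 0 0 5
  0 0 0 0
After step 4: ants at (1,3),(2,3),(2,3)
  0 0 0 0
  0 0 0 8
  0 0 0 8
  0 0 0 0
After step 5: ants at (2,3),(1,3),(1,3)
  0 0 0 0
  0 0 0 11
  0 0 0 9
  0 0 0 0
After step 6: ants at (1,3),(2,3),(2,3)
  0 0 0 0
  0 0 0 12
  0 0 0 12
  0 0 0 0

0 0 0 0
0 0 0 12
0 0 0 12
0 0 0 0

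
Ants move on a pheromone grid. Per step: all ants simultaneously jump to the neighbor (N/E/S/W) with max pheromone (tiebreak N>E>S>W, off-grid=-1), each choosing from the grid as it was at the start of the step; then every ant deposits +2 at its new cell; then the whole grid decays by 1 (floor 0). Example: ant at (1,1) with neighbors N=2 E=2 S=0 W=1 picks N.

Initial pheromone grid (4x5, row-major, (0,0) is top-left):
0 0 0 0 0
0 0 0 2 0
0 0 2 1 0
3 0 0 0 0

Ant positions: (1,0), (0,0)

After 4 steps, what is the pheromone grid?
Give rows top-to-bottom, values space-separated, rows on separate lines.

After step 1: ants at (0,0),(0,1)
  1 1 0 0 0
  0 0 0 1 0
  0 0 1 0 0
  2 0 0 0 0
After step 2: ants at (0,1),(0,0)
  2 2 0 0 0
  0 0 0 0 0
  0 0 0 0 0
  1 0 0 0 0
After step 3: ants at (0,0),(0,1)
  3 3 0 0 0
  0 0 0 0 0
  0 0 0 0 0
  0 0 0 0 0
After step 4: ants at (0,1),(0,0)
  4 4 0 0 0
  0 0 0 0 0
  0 0 0 0 0
  0 0 0 0 0

4 4 0 0 0
0 0 0 0 0
0 0 0 0 0
0 0 0 0 0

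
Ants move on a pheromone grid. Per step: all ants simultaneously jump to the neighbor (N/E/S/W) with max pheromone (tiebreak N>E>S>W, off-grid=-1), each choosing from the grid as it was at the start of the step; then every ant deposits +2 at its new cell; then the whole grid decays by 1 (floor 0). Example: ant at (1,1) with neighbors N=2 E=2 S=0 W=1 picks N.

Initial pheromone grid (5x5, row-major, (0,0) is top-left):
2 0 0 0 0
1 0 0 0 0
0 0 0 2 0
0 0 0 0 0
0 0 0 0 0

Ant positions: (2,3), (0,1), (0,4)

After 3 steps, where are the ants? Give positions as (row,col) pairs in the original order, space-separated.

Step 1: ant0:(2,3)->N->(1,3) | ant1:(0,1)->W->(0,0) | ant2:(0,4)->S->(1,4)
  grid max=3 at (0,0)
Step 2: ant0:(1,3)->E->(1,4) | ant1:(0,0)->E->(0,1) | ant2:(1,4)->W->(1,3)
  grid max=2 at (0,0)
Step 3: ant0:(1,4)->W->(1,3) | ant1:(0,1)->W->(0,0) | ant2:(1,3)->E->(1,4)
  grid max=3 at (0,0)

(1,3) (0,0) (1,4)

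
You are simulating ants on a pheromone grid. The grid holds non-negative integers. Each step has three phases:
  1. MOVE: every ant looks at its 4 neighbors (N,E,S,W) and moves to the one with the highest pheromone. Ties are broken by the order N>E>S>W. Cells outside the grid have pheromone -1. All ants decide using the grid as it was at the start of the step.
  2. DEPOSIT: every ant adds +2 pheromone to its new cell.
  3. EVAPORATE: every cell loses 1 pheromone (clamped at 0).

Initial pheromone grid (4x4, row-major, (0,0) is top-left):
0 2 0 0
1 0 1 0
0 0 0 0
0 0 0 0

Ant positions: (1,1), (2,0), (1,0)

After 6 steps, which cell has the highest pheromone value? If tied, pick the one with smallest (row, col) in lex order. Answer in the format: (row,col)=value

Step 1: ant0:(1,1)->N->(0,1) | ant1:(2,0)->N->(1,0) | ant2:(1,0)->N->(0,0)
  grid max=3 at (0,1)
Step 2: ant0:(0,1)->W->(0,0) | ant1:(1,0)->N->(0,0) | ant2:(0,0)->E->(0,1)
  grid max=4 at (0,0)
Step 3: ant0:(0,0)->E->(0,1) | ant1:(0,0)->E->(0,1) | ant2:(0,1)->W->(0,0)
  grid max=7 at (0,1)
Step 4: ant0:(0,1)->W->(0,0) | ant1:(0,1)->W->(0,0) | ant2:(0,0)->E->(0,1)
  grid max=8 at (0,0)
Step 5: ant0:(0,0)->E->(0,1) | ant1:(0,0)->E->(0,1) | ant2:(0,1)->W->(0,0)
  grid max=11 at (0,1)
Step 6: ant0:(0,1)->W->(0,0) | ant1:(0,1)->W->(0,0) | ant2:(0,0)->E->(0,1)
  grid max=12 at (0,0)
Final grid:
  12 12 0 0
  0 0 0 0
  0 0 0 0
  0 0 0 0
Max pheromone 12 at (0,0)

Answer: (0,0)=12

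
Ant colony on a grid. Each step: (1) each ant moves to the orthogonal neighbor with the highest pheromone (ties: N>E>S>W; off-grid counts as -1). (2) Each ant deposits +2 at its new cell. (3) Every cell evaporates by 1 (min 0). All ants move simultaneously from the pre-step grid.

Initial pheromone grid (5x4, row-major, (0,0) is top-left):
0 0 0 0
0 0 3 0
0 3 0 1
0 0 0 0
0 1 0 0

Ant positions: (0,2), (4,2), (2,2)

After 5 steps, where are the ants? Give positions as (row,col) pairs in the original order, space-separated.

Step 1: ant0:(0,2)->S->(1,2) | ant1:(4,2)->W->(4,1) | ant2:(2,2)->N->(1,2)
  grid max=6 at (1,2)
Step 2: ant0:(1,2)->N->(0,2) | ant1:(4,1)->N->(3,1) | ant2:(1,2)->N->(0,2)
  grid max=5 at (1,2)
Step 3: ant0:(0,2)->S->(1,2) | ant1:(3,1)->N->(2,1) | ant2:(0,2)->S->(1,2)
  grid max=8 at (1,2)
Step 4: ant0:(1,2)->N->(0,2) | ant1:(2,1)->N->(1,1) | ant2:(1,2)->N->(0,2)
  grid max=7 at (1,2)
Step 5: ant0:(0,2)->S->(1,2) | ant1:(1,1)->E->(1,2) | ant2:(0,2)->S->(1,2)
  grid max=12 at (1,2)

(1,2) (1,2) (1,2)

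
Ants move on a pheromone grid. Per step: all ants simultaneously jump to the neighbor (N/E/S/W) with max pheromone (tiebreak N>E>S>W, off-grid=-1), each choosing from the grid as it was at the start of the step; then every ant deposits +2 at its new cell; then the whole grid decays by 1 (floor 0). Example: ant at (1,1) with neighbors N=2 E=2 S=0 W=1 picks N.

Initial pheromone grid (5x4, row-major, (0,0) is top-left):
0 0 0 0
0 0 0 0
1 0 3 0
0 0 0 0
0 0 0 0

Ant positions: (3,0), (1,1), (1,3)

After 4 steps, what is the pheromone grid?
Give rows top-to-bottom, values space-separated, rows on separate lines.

After step 1: ants at (2,0),(0,1),(0,3)
  0 1 0 1
  0 0 0 0
  2 0 2 0
  0 0 0 0
  0 0 0 0
After step 2: ants at (1,0),(0,2),(1,3)
  0 0 1 0
  1 0 0 1
  1 0 1 0
  0 0 0 0
  0 0 0 0
After step 3: ants at (2,0),(0,3),(0,3)
  0 0 0 3
  0 0 0 0
  2 0 0 0
  0 0 0 0
  0 0 0 0
After step 4: ants at (1,0),(1,3),(1,3)
  0 0 0 2
  1 0 0 3
  1 0 0 0
  0 0 0 0
  0 0 0 0

0 0 0 2
1 0 0 3
1 0 0 0
0 0 0 0
0 0 0 0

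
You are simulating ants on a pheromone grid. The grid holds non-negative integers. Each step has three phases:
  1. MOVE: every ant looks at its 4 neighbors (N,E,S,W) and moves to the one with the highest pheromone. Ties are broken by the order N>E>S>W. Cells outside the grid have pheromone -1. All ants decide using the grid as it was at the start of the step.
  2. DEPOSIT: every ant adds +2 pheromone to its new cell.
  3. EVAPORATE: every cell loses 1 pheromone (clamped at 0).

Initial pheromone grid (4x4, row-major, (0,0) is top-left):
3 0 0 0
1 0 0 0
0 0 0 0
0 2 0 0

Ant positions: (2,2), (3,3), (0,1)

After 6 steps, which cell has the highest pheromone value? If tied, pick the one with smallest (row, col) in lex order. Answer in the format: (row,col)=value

Step 1: ant0:(2,2)->N->(1,2) | ant1:(3,3)->N->(2,3) | ant2:(0,1)->W->(0,0)
  grid max=4 at (0,0)
Step 2: ant0:(1,2)->N->(0,2) | ant1:(2,3)->N->(1,3) | ant2:(0,0)->E->(0,1)
  grid max=3 at (0,0)
Step 3: ant0:(0,2)->W->(0,1) | ant1:(1,3)->N->(0,3) | ant2:(0,1)->W->(0,0)
  grid max=4 at (0,0)
Step 4: ant0:(0,1)->W->(0,0) | ant1:(0,3)->S->(1,3) | ant2:(0,0)->E->(0,1)
  grid max=5 at (0,0)
Step 5: ant0:(0,0)->E->(0,1) | ant1:(1,3)->N->(0,3) | ant2:(0,1)->W->(0,0)
  grid max=6 at (0,0)
Step 6: ant0:(0,1)->W->(0,0) | ant1:(0,3)->S->(1,3) | ant2:(0,0)->E->(0,1)
  grid max=7 at (0,0)
Final grid:
  7 5 0 0
  0 0 0 1
  0 0 0 0
  0 0 0 0
Max pheromone 7 at (0,0)

Answer: (0,0)=7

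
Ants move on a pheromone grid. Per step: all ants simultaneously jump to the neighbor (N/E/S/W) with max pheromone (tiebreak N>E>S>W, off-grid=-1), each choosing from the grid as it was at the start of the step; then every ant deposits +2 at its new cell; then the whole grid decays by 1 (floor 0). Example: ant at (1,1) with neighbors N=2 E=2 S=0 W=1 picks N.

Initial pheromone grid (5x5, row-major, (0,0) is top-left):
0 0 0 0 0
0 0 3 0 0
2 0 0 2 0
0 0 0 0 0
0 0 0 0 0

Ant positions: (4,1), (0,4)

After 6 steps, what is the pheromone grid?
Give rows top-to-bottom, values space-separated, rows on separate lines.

After step 1: ants at (3,1),(1,4)
  0 0 0 0 0
  0 0 2 0 1
  1 0 0 1 0
  0 1 0 0 0
  0 0 0 0 0
After step 2: ants at (2,1),(0,4)
  0 0 0 0 1
  0 0 1 0 0
  0 1 0 0 0
  0 0 0 0 0
  0 0 0 0 0
After step 3: ants at (1,1),(1,4)
  0 0 0 0 0
  0 1 0 0 1
  0 0 0 0 0
  0 0 0 0 0
  0 0 0 0 0
After step 4: ants at (0,1),(0,4)
  0 1 0 0 1
  0 0 0 0 0
  0 0 0 0 0
  0 0 0 0 0
  0 0 0 0 0
After step 5: ants at (0,2),(1,4)
  0 0 1 0 0
  0 0 0 0 1
  0 0 0 0 0
  0 0 0 0 0
  0 0 0 0 0
After step 6: ants at (0,3),(0,4)
  0 0 0 1 1
  0 0 0 0 0
  0 0 0 0 0
  0 0 0 0 0
  0 0 0 0 0

0 0 0 1 1
0 0 0 0 0
0 0 0 0 0
0 0 0 0 0
0 0 0 0 0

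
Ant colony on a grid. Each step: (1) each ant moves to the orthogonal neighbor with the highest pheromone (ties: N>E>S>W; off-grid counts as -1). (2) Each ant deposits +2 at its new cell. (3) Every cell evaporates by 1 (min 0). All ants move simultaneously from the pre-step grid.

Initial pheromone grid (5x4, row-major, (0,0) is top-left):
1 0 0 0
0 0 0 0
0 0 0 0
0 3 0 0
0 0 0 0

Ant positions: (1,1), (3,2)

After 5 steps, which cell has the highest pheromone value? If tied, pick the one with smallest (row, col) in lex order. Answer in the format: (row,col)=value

Answer: (3,1)=4

Derivation:
Step 1: ant0:(1,1)->N->(0,1) | ant1:(3,2)->W->(3,1)
  grid max=4 at (3,1)
Step 2: ant0:(0,1)->E->(0,2) | ant1:(3,1)->N->(2,1)
  grid max=3 at (3,1)
Step 3: ant0:(0,2)->E->(0,3) | ant1:(2,1)->S->(3,1)
  grid max=4 at (3,1)
Step 4: ant0:(0,3)->S->(1,3) | ant1:(3,1)->N->(2,1)
  grid max=3 at (3,1)
Step 5: ant0:(1,3)->N->(0,3) | ant1:(2,1)->S->(3,1)
  grid max=4 at (3,1)
Final grid:
  0 0 0 1
  0 0 0 0
  0 0 0 0
  0 4 0 0
  0 0 0 0
Max pheromone 4 at (3,1)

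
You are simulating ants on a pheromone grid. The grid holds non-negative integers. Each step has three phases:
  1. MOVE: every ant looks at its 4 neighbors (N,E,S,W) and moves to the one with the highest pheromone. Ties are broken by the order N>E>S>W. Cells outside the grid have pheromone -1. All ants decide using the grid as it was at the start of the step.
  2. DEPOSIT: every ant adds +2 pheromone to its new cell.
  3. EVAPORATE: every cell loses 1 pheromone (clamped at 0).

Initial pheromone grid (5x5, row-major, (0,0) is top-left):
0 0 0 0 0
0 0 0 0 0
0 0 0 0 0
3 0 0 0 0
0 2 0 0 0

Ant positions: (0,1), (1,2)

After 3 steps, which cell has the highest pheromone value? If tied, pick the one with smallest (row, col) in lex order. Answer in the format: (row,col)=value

Answer: (0,2)=5

Derivation:
Step 1: ant0:(0,1)->E->(0,2) | ant1:(1,2)->N->(0,2)
  grid max=3 at (0,2)
Step 2: ant0:(0,2)->E->(0,3) | ant1:(0,2)->E->(0,3)
  grid max=3 at (0,3)
Step 3: ant0:(0,3)->W->(0,2) | ant1:(0,3)->W->(0,2)
  grid max=5 at (0,2)
Final grid:
  0 0 5 2 0
  0 0 0 0 0
  0 0 0 0 0
  0 0 0 0 0
  0 0 0 0 0
Max pheromone 5 at (0,2)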